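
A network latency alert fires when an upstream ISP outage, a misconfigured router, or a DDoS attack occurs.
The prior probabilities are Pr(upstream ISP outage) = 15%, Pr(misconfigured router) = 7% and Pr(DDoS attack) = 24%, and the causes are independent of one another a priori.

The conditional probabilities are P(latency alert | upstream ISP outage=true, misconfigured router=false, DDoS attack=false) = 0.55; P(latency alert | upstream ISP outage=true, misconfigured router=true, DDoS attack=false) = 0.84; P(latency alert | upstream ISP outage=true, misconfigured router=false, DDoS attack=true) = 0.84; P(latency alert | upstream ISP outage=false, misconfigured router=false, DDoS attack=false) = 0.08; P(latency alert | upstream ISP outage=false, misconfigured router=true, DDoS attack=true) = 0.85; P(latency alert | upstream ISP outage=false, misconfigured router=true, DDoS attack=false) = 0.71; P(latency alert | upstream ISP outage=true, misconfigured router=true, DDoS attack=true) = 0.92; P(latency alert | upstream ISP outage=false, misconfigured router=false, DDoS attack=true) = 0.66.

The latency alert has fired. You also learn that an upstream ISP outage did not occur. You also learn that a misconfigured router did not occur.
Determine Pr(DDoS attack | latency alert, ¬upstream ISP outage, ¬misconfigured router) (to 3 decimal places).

Pr(DDoS attack | latency alert, ¬upstream ISP outage, ¬misconfigured router) ≈ 0.723

Enumerate both values of DDoS attack and weight by the priors:
  P(latency alert | ¬upstream ISP outage, ¬misconfigured router) = 0.08*0.76 + 0.66*0.24
        = 0.060800 + 0.158400 = 0.219200
Configurations with DDoS attack contribute 0.158400, so
  P(DDoS attack | latency alert, ¬upstream ISP outage, ¬misconfigured router) = 0.158400 / 0.219200 ≈ 0.723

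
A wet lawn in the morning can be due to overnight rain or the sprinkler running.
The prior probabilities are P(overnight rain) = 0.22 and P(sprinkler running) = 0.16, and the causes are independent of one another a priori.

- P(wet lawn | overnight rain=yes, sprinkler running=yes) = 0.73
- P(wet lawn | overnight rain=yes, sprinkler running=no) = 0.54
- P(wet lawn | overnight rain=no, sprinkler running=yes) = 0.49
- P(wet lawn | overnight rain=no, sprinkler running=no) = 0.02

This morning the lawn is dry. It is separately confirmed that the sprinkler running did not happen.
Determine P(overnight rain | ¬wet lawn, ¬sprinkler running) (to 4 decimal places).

P(overnight rain | ¬wet lawn, ¬sprinkler running) ≈ 0.1169

Weight on overnight rain=true, given the evidence: 0.46·0.22 = 0.101200
Normalizer over all consistent configurations: 0.98·0.78 + 0.46·0.22 = 0.865600
P(overnight rain | ¬wet lawn, ¬sprinkler running) = 0.101200/0.865600 ≈ 0.1169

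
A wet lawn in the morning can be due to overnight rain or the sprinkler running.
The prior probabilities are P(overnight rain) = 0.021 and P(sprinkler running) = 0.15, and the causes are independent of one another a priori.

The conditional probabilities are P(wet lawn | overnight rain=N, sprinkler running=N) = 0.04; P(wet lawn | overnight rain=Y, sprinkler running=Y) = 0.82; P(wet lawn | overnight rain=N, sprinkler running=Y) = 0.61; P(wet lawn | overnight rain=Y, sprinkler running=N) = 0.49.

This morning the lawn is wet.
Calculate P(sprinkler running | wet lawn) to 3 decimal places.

P(sprinkler running | wet lawn) ≈ 0.687

P(wet lawn) = 0.04·0.979·0.85 + 0.61·0.979·0.15 + 0.49·0.021·0.85 + 0.82·0.021·0.15 = 0.033286 + 0.089578 + 0.008747 + 0.002583 = 0.134194
Of this, 0.092161 comes from 0.089578 + 0.002583 (the sprinkler running=true cases).
So P(sprinkler running | wet lawn) = 0.092161/0.134194 ≈ 0.687.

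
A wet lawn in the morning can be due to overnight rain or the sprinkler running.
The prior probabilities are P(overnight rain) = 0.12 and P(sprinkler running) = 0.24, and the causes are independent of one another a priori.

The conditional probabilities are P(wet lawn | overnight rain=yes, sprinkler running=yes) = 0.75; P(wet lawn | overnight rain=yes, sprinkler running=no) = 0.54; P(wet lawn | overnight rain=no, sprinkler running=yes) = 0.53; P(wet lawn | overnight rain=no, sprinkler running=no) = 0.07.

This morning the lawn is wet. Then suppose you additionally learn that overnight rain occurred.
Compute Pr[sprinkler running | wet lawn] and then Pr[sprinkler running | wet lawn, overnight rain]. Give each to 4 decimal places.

Numerator (weight on configurations with sprinkler running): 0.111936 + 0.021600 = 0.133536
The normalizing constant is 0.07×0.88×0.76 + 0.53×0.88×0.24 + 0.54×0.12×0.76 + 0.75×0.12×0.24 = 0.229600
P(sprinkler running | wet lawn) = 0.133536/0.229600 ≈ 0.5816

Now condition on the additional information:
By total probability over both values of sprinkler running:
  P(wet lawn | overnight rain) = 0.54×0.76 + 0.75×0.24
        = 0.410400 + 0.180000 = 0.590400
The terms with sprinkler running present sum to 0.180000, so
  P(sprinkler running | wet lawn, overnight rain) = 0.180000 / 0.590400 ≈ 0.3049
Conditioning on overnight rain lowers the posterior on sprinkler running: the classic explaining-away effect in a common-effect structure.

Pr[sprinkler running | wet lawn] ≈ 0.5816; Pr[sprinkler running | wet lawn, overnight rain] ≈ 0.3049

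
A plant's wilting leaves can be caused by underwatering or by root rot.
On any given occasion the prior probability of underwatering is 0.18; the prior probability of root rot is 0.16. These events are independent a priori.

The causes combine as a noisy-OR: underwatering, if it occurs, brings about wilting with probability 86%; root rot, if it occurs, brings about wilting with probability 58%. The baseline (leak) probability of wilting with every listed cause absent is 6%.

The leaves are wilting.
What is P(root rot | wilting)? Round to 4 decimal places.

P(root rot | wilting) ≈ 0.3818

Under noisy-OR, P(wilting | causes) = 1 − (1−0.06)·∏(1−qᵢ) over the active causes.
By total probability over the 4 (underwatering, root rot) configurations:
  P(wilting) = 0.06×0.82×0.84 + 0.6052×0.82×0.16 + 0.8684×0.18×0.84 + 0.944728×0.18×0.16
        = 0.041328 + 0.079402 + 0.131302 + 0.027208 = 0.279240
Keeping only the root rot-present terms gives 0.106610, so
  P(root rot | wilting) = 0.106610 / 0.279240 ≈ 0.3818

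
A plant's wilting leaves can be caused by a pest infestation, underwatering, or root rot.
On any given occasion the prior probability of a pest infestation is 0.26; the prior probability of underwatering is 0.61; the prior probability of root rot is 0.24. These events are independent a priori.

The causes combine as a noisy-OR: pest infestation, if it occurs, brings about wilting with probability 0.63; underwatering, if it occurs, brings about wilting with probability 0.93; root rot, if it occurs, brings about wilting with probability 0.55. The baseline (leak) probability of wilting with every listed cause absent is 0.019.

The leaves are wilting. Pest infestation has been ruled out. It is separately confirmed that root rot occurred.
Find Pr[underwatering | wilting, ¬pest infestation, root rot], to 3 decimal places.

Under noisy-OR, P(wilting | causes) = 1 − (1−0.019)·∏(1−qᵢ) over the active causes.
By total probability over both values of underwatering:
  P(wilting | ¬pest infestation, root rot) = 0.55855*0.39 + 0.969098*0.61
        = 0.217835 + 0.591150 = 0.808985
Keeping only the underwatering-present terms gives 0.591150, so
  P(underwatering | wilting, ¬pest infestation, root rot) = 0.591150 / 0.808985 ≈ 0.731

Pr[underwatering | wilting, ¬pest infestation, root rot] ≈ 0.731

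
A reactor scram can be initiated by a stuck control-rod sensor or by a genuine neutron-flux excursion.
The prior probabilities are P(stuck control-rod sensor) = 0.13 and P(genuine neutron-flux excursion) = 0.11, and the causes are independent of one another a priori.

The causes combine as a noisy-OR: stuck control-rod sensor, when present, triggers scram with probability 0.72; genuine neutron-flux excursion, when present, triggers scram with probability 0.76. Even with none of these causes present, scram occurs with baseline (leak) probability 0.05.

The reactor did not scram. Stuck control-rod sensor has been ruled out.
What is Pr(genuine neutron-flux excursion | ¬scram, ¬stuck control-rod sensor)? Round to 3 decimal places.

Pr(genuine neutron-flux excursion | ¬scram, ¬stuck control-rod sensor) ≈ 0.029

Under noisy-OR, P(scram | causes) = 1 − (1−0.05)·∏(1−qᵢ) over the active causes.
Weight on genuine neutron-flux excursion=true, given the evidence: 0.228*0.11 = 0.025080
Denominator P(¬scram | ¬stuck control-rod sensor): 0.95*0.89 + 0.228*0.11 = 0.870580
Posterior = 0.025080 / 0.870580 ≈ 0.029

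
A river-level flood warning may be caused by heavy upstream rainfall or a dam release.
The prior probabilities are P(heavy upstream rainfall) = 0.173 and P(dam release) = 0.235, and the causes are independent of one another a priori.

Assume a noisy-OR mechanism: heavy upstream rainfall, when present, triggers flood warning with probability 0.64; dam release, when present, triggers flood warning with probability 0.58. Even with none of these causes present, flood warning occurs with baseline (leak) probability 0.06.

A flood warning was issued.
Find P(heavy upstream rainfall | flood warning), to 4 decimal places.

Under noisy-OR, P(flood warning | causes) = 1 − (1−0.06)·∏(1−qᵢ) over the active causes.
P(flood warning) = 0.06*0.827*0.765 + 0.6052*0.827*0.235 + 0.6616*0.173*0.765 + 0.857872*0.173*0.235 = 0.037959 + 0.117618 + 0.087559 + 0.034877 = 0.278013
Restricting to configurations with heavy upstream rainfall present: 0.087559 + 0.034877 = 0.122436.
So P(heavy upstream rainfall | flood warning) = 0.122436/0.278013 ≈ 0.4404.

P(heavy upstream rainfall | flood warning) ≈ 0.4404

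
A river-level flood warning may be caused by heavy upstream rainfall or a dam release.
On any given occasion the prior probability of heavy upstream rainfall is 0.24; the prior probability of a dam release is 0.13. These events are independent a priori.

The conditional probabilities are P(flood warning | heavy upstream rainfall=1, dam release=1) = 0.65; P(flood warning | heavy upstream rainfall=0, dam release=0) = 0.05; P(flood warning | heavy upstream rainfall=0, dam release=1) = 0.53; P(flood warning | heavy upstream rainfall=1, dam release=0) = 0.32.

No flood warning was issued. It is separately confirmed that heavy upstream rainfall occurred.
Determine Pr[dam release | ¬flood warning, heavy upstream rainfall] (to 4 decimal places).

Pr[dam release | ¬flood warning, heavy upstream rainfall] ≈ 0.0714

For the numerator, keep only dam release=true terms: 0.35*0.13 = 0.045500
Normalizer over all consistent configurations: 0.68*0.87 + 0.35*0.13 = 0.637100
Posterior = 0.045500 / 0.637100 ≈ 0.0714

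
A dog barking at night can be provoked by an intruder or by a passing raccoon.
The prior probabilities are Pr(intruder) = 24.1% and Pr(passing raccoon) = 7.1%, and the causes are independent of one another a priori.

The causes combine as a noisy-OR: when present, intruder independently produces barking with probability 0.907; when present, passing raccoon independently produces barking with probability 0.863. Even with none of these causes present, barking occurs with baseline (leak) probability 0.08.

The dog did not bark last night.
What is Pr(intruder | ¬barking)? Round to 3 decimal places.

Pr(intruder | ¬barking) ≈ 0.029

Under noisy-OR, P(barking | causes) = 1 − (1−0.08)·∏(1−qᵢ) over the active causes.
Weight on intruder=true, given the evidence: 0.019156 + 0.000201 = 0.019357
Denominator P(¬barking): 0.92*0.759*0.929 + 0.12604*0.759*0.071 + 0.08556*0.241*0.929 + 0.011722*0.241*0.071 = 0.674851
P(intruder | ¬barking) = 0.019357/0.674851 ≈ 0.029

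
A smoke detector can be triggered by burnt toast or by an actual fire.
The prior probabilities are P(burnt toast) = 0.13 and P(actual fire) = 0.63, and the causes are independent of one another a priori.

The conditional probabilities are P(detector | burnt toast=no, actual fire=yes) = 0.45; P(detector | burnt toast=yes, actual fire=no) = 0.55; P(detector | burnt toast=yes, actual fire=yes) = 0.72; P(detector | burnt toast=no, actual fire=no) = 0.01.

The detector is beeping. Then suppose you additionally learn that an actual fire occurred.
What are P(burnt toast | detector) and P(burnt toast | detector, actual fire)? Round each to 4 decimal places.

Enumerate the 4 (burnt toast, actual fire) configurations and weight by the priors:
  P(detector) = 0.01×0.87×0.37 + 0.45×0.87×0.63 + 0.55×0.13×0.37 + 0.72×0.13×0.63
        = 0.003219 + 0.246645 + 0.026455 + 0.058968 = 0.335287
Configurations with burnt toast contribute 0.085423, so
  P(burnt toast | detector) = 0.085423 / 0.335287 ≈ 0.2548

Now also conditioning on actual fire=true:
Sum P(detector|·) weighted by the priors over both values of burnt toast:
  P(detector | actual fire) = 0.45·0.87 + 0.72·0.13
        = 0.391500 + 0.093600 = 0.485100
Keeping only the burnt toast-present terms gives 0.093600, so
  P(burnt toast | detector, actual fire) = 0.093600 / 0.485100 ≈ 0.1929

P(burnt toast | detector) ≈ 0.2548; P(burnt toast | detector, actual fire) ≈ 0.1929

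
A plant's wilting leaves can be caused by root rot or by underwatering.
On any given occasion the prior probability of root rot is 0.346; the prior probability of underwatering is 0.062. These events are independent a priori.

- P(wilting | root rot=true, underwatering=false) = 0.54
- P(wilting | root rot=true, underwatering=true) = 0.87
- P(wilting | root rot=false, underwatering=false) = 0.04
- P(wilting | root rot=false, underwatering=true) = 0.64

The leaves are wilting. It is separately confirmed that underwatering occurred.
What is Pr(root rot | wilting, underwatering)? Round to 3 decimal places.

P(wilting | underwatering) = 0.64*0.654 + 0.87*0.346 = 0.418560 + 0.301020 = 0.719580
Of this, 0.301020 comes from 0.87*0.346 (the root rot=true cases).
So P(root rot | wilting, underwatering) = 0.301020/0.719580 ≈ 0.418.

Pr(root rot | wilting, underwatering) ≈ 0.418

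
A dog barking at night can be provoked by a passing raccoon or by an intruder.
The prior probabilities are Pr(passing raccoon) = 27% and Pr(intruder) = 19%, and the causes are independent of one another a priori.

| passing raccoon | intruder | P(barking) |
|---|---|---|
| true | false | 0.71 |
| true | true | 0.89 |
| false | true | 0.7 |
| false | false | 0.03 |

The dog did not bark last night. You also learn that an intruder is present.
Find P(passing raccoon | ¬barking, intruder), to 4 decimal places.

P(passing raccoon | ¬barking, intruder) ≈ 0.1194

Sum P(¬barking|·) weighted by the priors over both values of passing raccoon:
  P(¬barking | intruder) = 0.3×0.73 + 0.11×0.27
        = 0.219000 + 0.029700 = 0.248700
The terms with passing raccoon present sum to 0.029700, so
  P(passing raccoon | ¬barking, intruder) = 0.029700 / 0.248700 ≈ 0.1194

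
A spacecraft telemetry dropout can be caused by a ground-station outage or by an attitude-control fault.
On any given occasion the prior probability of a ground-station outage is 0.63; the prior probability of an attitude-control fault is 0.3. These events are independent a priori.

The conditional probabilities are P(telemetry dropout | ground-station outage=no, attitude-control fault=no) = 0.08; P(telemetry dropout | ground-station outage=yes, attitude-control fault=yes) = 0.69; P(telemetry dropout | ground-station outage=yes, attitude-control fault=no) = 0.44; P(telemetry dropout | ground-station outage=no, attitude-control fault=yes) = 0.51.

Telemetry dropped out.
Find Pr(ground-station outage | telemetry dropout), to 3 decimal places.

Pr(ground-station outage | telemetry dropout) ≈ 0.808

Enumerate the 4 (ground-station outage, attitude-control fault) configurations and weight by the priors:
  P(telemetry dropout) = 0.08×0.37×0.7 + 0.51×0.37×0.3 + 0.44×0.63×0.7 + 0.69×0.63×0.3
        = 0.020720 + 0.056610 + 0.194040 + 0.130410 = 0.401780
Keeping only the ground-station outage-present terms gives 0.324450, so
  P(ground-station outage | telemetry dropout) = 0.324450 / 0.401780 ≈ 0.808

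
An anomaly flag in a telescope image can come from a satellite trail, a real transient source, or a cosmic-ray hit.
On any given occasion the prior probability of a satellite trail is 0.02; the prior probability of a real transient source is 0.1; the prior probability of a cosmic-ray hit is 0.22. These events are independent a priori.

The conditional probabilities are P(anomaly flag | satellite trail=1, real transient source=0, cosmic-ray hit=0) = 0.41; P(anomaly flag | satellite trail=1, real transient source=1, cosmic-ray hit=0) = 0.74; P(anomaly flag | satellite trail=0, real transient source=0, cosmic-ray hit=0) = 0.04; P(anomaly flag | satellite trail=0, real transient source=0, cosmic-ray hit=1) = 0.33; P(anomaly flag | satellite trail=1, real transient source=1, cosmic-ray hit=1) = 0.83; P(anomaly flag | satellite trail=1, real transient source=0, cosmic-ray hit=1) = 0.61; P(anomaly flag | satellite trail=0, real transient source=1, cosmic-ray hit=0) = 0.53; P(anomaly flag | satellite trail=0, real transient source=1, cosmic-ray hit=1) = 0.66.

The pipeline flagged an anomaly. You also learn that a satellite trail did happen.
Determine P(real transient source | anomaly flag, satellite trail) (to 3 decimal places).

P(real transient source | anomaly flag, satellite trail) ≈ 0.157

P(anomaly flag | satellite trail) = 0.41·0.9·0.78 + 0.61·0.9·0.22 + 0.74·0.1·0.78 + 0.83·0.1·0.22 = 0.287820 + 0.120780 + 0.057720 + 0.018260 = 0.484580
The real transient source-present share is 0.057720 + 0.018260 = 0.075980.
So P(real transient source | anomaly flag, satellite trail) = 0.075980/0.484580 ≈ 0.157.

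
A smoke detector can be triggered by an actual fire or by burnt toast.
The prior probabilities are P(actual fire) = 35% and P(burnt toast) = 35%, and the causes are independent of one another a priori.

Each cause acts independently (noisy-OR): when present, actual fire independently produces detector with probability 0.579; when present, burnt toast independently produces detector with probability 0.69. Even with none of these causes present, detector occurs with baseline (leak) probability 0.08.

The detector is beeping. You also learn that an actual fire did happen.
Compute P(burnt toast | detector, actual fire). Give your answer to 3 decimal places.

Under noisy-OR, P(detector | causes) = 1 − (1−0.08)·∏(1−qᵢ) over the active causes.
Weight on burnt toast=true, given the evidence: 0.879931×0.35 = 0.307976
Denominator P(detector | actual fire): 0.61268×0.65 + 0.879931×0.35 = 0.706218
Posterior = 0.307976 / 0.706218 ≈ 0.436

P(burnt toast | detector, actual fire) ≈ 0.436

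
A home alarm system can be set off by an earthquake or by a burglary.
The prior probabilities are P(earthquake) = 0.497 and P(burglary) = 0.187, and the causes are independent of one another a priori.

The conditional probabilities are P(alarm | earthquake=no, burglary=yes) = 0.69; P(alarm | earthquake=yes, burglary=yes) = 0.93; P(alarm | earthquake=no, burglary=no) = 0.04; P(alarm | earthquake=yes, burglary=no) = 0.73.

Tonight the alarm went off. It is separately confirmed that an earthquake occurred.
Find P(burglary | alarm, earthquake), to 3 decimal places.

Enumerate both values of burglary and weight by the priors:
  P(alarm | earthquake) = 0.73·0.813 + 0.93·0.187
        = 0.593490 + 0.173910 = 0.767400
Configurations with burglary contribute 0.173910, so
  P(burglary | alarm, earthquake) = 0.173910 / 0.767400 ≈ 0.227

P(burglary | alarm, earthquake) ≈ 0.227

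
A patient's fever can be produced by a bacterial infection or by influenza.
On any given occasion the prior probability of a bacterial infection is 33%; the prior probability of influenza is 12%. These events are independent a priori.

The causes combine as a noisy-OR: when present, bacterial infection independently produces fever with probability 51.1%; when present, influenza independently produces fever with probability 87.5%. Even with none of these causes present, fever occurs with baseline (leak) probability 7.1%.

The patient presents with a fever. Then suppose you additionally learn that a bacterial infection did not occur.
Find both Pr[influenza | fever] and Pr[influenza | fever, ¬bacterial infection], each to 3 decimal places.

Under noisy-OR, P(fever | causes) = 1 − (1−0.071)·∏(1−qᵢ) over the active causes.
By total probability over the 4 (bacterial infection, influenza) configurations:
  P(fever) = 0.071·0.67·0.88 + 0.883875·0.67·0.12 + 0.545719·0.33·0.88 + 0.943215·0.33·0.12
        = 0.041862 + 0.071064 + 0.158477 + 0.037351 = 0.308754
Keeping only the influenza-present terms gives 0.108415, so
  P(influenza | fever) = 0.108415 / 0.308754 ≈ 0.351

With the extra evidence:
Enumerate both values of influenza and weight by the priors:
  P(fever | ¬bacterial infection) = 0.071×0.88 + 0.883875×0.12
        = 0.062480 + 0.106065 = 0.168545
Configurations with influenza contribute 0.106065, so
  P(influenza | fever, ¬bacterial infection) = 0.106065 / 0.168545 ≈ 0.629
Ruling out bacterial infection raises the posterior on influenza — the flip side of explaining away.

Pr[influenza | fever] ≈ 0.351; Pr[influenza | fever, ¬bacterial infection] ≈ 0.629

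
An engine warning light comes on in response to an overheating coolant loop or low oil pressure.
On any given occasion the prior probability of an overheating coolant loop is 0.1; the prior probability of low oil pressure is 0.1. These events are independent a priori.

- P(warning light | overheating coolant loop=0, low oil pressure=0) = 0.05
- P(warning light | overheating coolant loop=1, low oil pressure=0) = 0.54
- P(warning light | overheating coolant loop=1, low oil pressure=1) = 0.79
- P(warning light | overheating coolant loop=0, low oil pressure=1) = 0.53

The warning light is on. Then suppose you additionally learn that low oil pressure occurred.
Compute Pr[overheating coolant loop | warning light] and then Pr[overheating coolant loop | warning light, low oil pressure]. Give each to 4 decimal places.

Pr[overheating coolant loop | warning light] ≈ 0.3905; Pr[overheating coolant loop | warning light, low oil pressure] ≈ 0.1421

For the numerator, keep only overheating coolant loop=true terms: 0.048600 + 0.007900 = 0.056500
The normalizing constant is 0.05*0.9*0.9 + 0.53*0.9*0.1 + 0.54*0.1*0.9 + 0.79*0.1*0.1 = 0.144700
P(overheating coolant loop | warning light) = 0.056500/0.144700 ≈ 0.3905

With the extra evidence:
Sum P(warning light|·) weighted by the priors over both values of overheating coolant loop:
  P(warning light | low oil pressure) = 0.53·0.9 + 0.79·0.1
        = 0.477000 + 0.079000 = 0.556000
The terms with overheating coolant loop present sum to 0.079000, so
  P(overheating coolant loop | warning light, low oil pressure) = 0.079000 / 0.556000 ≈ 0.1421
Conditioning on low oil pressure lowers the posterior on overheating coolant loop: the classic explaining-away effect in a common-effect structure.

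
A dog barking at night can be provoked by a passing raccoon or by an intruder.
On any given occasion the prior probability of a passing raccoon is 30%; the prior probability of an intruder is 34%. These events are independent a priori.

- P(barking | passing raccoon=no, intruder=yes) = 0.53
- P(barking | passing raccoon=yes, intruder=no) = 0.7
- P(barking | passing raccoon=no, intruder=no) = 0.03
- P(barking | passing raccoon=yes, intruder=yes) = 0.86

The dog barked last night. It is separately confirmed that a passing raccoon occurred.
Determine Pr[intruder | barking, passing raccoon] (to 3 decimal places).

Pr[intruder | barking, passing raccoon] ≈ 0.388

Numerator (weight on configurations with intruder): 0.86·0.34 = 0.292400
Denominator P(barking | passing raccoon): 0.7·0.66 + 0.86·0.34 = 0.754400
P(intruder | barking, passing raccoon) = 0.292400/0.754400 ≈ 0.388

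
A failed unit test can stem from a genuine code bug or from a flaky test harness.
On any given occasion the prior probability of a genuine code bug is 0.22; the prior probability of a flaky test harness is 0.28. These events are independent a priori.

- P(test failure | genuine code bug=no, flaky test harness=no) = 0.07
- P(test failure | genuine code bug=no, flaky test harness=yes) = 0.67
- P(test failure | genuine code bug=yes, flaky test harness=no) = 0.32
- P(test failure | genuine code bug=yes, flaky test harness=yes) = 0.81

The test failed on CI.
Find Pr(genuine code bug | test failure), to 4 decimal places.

By total probability over the 4 (genuine code bug, flaky test harness) configurations:
  P(test failure) = 0.07*0.78*0.72 + 0.67*0.78*0.28 + 0.32*0.22*0.72 + 0.81*0.22*0.28
        = 0.039312 + 0.146328 + 0.050688 + 0.049896 = 0.286224
The terms with genuine code bug present sum to 0.100584, so
  P(genuine code bug | test failure) = 0.100584 / 0.286224 ≈ 0.3514

Pr(genuine code bug | test failure) ≈ 0.3514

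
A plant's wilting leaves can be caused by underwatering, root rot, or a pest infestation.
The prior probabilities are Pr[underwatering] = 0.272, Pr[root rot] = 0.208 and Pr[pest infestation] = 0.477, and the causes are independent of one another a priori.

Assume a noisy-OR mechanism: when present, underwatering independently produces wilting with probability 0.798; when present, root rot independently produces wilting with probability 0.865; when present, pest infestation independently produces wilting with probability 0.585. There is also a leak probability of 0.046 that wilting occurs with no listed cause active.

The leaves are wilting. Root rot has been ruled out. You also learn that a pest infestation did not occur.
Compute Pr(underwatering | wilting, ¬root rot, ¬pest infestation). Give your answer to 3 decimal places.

Under noisy-OR, P(wilting | causes) = 1 − (1−0.046)·∏(1−qᵢ) over the active causes.
Numerator (weight on configurations with underwatering): 0.807292·0.272 = 0.219583
The normalizing constant is 0.046·0.728 + 0.807292·0.272 = 0.253071
P(underwatering | wilting, ¬root rot, ¬pest infestation) = 0.219583/0.253071 ≈ 0.868

Pr(underwatering | wilting, ¬root rot, ¬pest infestation) ≈ 0.868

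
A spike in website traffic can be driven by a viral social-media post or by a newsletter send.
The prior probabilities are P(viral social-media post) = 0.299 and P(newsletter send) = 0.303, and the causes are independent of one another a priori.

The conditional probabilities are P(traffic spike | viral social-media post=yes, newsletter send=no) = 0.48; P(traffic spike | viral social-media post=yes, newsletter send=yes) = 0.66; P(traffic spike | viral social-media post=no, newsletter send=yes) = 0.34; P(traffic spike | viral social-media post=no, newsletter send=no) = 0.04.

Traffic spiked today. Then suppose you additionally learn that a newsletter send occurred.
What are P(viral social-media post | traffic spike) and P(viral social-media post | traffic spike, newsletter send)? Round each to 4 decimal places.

P(viral social-media post | traffic spike) ≈ 0.6353; P(viral social-media post | traffic spike, newsletter send) ≈ 0.4529

P(traffic spike) = 0.04*0.701*0.697 + 0.34*0.701*0.303 + 0.48*0.299*0.697 + 0.66*0.299*0.303 = 0.019544 + 0.072217 + 0.100033 + 0.059794 = 0.251588
The viral social-media post-present share is 0.100033 + 0.059794 = 0.159827.
So P(viral social-media post | traffic spike) = 0.159827/0.251588 ≈ 0.6353.

Now also conditioning on newsletter send=true:
By total probability over both values of viral social-media post:
  P(traffic spike | newsletter send) = 0.34×0.701 + 0.66×0.299
        = 0.238340 + 0.197340 = 0.435680
Keeping only the viral social-media post-present terms gives 0.197340, so
  P(viral social-media post | traffic spike, newsletter send) = 0.197340 / 0.435680 ≈ 0.4529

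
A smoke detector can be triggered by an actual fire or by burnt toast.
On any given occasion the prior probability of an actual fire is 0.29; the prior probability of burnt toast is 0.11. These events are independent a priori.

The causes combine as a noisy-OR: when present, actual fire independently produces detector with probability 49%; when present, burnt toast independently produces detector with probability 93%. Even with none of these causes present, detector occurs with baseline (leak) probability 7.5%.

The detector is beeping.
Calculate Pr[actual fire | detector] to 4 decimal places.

Under noisy-OR, P(detector | causes) = 1 − (1−0.075)·∏(1−qᵢ) over the active causes.
P(detector) = 0.075×0.71×0.89 + 0.93525×0.71×0.11 + 0.52825×0.29×0.89 + 0.966978×0.29×0.11 = 0.047392 + 0.073043 + 0.136341 + 0.030847 = 0.287623
Of this, 0.167188 comes from 0.136341 + 0.030847 (the actual fire=true cases).
So P(actual fire | detector) = 0.167188/0.287623 ≈ 0.5813.

Pr[actual fire | detector] ≈ 0.5813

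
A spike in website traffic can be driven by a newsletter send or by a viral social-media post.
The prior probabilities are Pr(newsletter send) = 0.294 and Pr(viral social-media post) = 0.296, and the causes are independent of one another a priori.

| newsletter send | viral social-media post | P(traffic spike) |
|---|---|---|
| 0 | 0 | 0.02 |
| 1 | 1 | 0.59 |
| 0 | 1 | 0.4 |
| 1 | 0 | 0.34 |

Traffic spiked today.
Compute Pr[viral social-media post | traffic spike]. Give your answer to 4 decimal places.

Pr[viral social-media post | traffic spike] ≈ 0.6269

By total probability over the 4 (newsletter send, viral social-media post) configurations:
  P(traffic spike) = 0.02*0.706*0.704 + 0.4*0.706*0.296 + 0.34*0.294*0.704 + 0.59*0.294*0.296
        = 0.009940 + 0.083590 + 0.070372 + 0.051344 = 0.215246
Configurations with viral social-media post contribute 0.134934, so
  P(viral social-media post | traffic spike) = 0.134934 / 0.215246 ≈ 0.6269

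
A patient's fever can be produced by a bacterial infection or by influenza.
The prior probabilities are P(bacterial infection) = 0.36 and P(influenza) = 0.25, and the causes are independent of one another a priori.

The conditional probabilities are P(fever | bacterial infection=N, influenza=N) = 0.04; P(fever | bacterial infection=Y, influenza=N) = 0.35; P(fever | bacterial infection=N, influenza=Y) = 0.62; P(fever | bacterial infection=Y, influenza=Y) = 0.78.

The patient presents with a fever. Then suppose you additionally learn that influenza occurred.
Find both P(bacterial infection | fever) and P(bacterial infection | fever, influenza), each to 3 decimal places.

Weight on bacterial infection=true, given the evidence: 0.094500 + 0.070200 = 0.164700
Normalizer over all consistent configurations: 0.04×0.64×0.75 + 0.62×0.64×0.25 + 0.35×0.36×0.75 + 0.78×0.36×0.25 = 0.283100
P(bacterial infection | fever) = 0.164700/0.283100 ≈ 0.582

With the extra evidence:
Numerator (weight on configurations with bacterial infection): 0.78*0.36 = 0.280800
Denominator P(fever | influenza): 0.62*0.64 + 0.78*0.36 = 0.677600
Posterior = 0.280800 / 0.677600 ≈ 0.414
This is intercausal reasoning (explaining away): once influenza accounts for the fever, bacterial infection becomes less likely.

P(bacterial infection | fever) ≈ 0.582; P(bacterial infection | fever, influenza) ≈ 0.414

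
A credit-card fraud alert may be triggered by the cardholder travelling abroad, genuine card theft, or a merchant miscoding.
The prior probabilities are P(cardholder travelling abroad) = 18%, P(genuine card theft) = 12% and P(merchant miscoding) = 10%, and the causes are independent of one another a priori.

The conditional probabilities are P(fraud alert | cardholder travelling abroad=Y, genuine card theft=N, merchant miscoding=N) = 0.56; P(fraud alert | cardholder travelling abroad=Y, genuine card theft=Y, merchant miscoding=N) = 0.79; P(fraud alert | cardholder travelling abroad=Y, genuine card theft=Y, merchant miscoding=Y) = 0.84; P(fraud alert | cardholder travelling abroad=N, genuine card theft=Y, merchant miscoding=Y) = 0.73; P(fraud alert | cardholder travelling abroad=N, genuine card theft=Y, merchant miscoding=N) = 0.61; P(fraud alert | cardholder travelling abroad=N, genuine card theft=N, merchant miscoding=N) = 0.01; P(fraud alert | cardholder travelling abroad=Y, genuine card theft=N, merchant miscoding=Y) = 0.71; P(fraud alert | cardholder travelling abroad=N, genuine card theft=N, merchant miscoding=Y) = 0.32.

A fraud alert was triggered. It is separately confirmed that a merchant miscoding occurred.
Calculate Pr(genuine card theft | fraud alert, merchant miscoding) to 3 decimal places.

Pr(genuine card theft | fraud alert, merchant miscoding) ≈ 0.208

By total probability over the 4 (cardholder travelling abroad, genuine card theft) configurations:
  P(fraud alert | merchant miscoding) = 0.32·0.82·0.88 + 0.73·0.82·0.12 + 0.71·0.18·0.88 + 0.84·0.18·0.12
        = 0.230912 + 0.071832 + 0.112464 + 0.018144 = 0.433352
Keeping only the genuine card theft-present terms gives 0.089976, so
  P(genuine card theft | fraud alert, merchant miscoding) = 0.089976 / 0.433352 ≈ 0.208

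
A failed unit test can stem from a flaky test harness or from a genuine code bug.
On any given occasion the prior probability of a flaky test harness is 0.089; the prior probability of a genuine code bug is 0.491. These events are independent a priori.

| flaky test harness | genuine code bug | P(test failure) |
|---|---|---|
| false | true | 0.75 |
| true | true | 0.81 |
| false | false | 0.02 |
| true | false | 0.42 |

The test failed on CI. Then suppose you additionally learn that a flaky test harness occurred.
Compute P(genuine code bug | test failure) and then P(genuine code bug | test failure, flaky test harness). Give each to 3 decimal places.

Weight on genuine code bug=true, given the evidence: 0.335476 + 0.035396 = 0.370872
Normalizer over all consistent configurations: 0.02×0.911×0.509 + 0.75×0.911×0.491 + 0.42×0.089×0.509 + 0.81×0.089×0.491 = 0.399172
Posterior = 0.370872 / 0.399172 ≈ 0.929

Now also conditioning on flaky test harness=true:
Weight on genuine code bug=true, given the evidence: 0.81·0.491 = 0.397710
Denominator P(test failure | flaky test harness): 0.42·0.509 + 0.81·0.491 = 0.611490
Posterior = 0.397710 / 0.611490 ≈ 0.650

P(genuine code bug | test failure) ≈ 0.929; P(genuine code bug | test failure, flaky test harness) ≈ 0.650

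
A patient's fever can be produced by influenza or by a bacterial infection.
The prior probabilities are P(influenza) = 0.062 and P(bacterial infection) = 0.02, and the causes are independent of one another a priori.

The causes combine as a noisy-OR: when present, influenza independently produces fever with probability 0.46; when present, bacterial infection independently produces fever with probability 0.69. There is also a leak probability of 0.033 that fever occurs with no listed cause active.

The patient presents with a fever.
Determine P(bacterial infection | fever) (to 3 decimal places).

Under noisy-OR, P(fever | causes) = 1 − (1−0.033)·∏(1−qᵢ) over the active causes.
Numerator (weight on configurations with bacterial infection): 0.013136 + 0.001039 = 0.014175
Denominator P(fever): 0.033·0.938·0.98 + 0.70023·0.938·0.02 + 0.47782·0.062·0.98 + 0.838124·0.062·0.02 = 0.073542
Posterior = 0.014175 / 0.073542 ≈ 0.193

P(bacterial infection | fever) ≈ 0.193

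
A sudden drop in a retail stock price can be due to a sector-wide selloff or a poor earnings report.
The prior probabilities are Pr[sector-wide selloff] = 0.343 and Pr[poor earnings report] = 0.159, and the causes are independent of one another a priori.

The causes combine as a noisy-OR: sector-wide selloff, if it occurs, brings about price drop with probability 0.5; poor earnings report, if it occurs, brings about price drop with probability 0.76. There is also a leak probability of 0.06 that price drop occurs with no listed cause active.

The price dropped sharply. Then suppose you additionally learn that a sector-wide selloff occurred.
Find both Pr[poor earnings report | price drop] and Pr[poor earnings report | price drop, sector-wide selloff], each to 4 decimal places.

Under noisy-OR, P(price drop | causes) = 1 − (1−0.06)·∏(1−qᵢ) over the active causes.
Enumerate the 4 (sector-wide selloff, poor earnings report) configurations and weight by the priors:
  P(price drop) = 0.06*0.657*0.841 + 0.7744*0.657*0.159 + 0.53*0.343*0.841 + 0.8872*0.343*0.159
        = 0.033152 + 0.080896 + 0.152885 + 0.048385 = 0.315318
Configurations with poor earnings report contribute 0.129281, so
  P(poor earnings report | price drop) = 0.129281 / 0.315318 ≈ 0.4100

Now condition on the additional information:
Enumerate both values of poor earnings report and weight by the priors:
  P(price drop | sector-wide selloff) = 0.53·0.841 + 0.8872·0.159
        = 0.445730 + 0.141065 = 0.586795
The terms with poor earnings report present sum to 0.141065, so
  P(poor earnings report | price drop, sector-wide selloff) = 0.141065 / 0.586795 ≈ 0.2404
— sector-wide selloff explains away the evidence for poor earnings report.

Pr[poor earnings report | price drop] ≈ 0.4100; Pr[poor earnings report | price drop, sector-wide selloff] ≈ 0.2404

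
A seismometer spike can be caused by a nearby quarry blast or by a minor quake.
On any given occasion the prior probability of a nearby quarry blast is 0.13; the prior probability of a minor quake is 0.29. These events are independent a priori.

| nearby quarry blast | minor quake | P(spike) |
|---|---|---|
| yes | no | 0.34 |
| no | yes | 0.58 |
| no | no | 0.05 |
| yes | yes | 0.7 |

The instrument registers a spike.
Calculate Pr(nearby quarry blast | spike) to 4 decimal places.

Pr(nearby quarry blast | spike) ≈ 0.2458

P(spike) = 0.05*0.87*0.71 + 0.58*0.87*0.29 + 0.34*0.13*0.71 + 0.7*0.13*0.29 = 0.030885 + 0.146334 + 0.031382 + 0.026390 = 0.234991
The nearby quarry blast-present share is 0.031382 + 0.026390 = 0.057772.
So P(nearby quarry blast | spike) = 0.057772/0.234991 ≈ 0.2458.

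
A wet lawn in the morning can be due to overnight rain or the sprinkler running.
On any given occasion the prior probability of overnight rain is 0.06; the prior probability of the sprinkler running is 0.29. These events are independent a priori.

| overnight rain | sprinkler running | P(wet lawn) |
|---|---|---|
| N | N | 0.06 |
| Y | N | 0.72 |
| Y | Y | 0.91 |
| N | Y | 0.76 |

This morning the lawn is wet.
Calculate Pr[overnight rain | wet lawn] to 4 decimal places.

P(wet lawn) = 0.06·0.94·0.71 + 0.76·0.94·0.29 + 0.72·0.06·0.71 + 0.91·0.06·0.29 = 0.040044 + 0.207176 + 0.030672 + 0.015834 = 0.293726
Restricting to configurations with overnight rain present: 0.030672 + 0.015834 = 0.046506.
Hence the posterior is 0.046506/0.293726 ≈ 0.1583.

Pr[overnight rain | wet lawn] ≈ 0.1583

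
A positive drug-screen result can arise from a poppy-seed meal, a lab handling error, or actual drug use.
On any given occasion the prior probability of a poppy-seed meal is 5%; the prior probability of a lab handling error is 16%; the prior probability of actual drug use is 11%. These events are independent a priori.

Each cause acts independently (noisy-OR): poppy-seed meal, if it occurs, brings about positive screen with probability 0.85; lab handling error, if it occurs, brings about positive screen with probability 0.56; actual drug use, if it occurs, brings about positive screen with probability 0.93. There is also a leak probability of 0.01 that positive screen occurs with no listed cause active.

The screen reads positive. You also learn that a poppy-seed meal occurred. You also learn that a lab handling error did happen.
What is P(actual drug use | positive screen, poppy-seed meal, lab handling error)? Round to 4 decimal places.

P(actual drug use | positive screen, poppy-seed meal, lab handling error) ≈ 0.1163

Under noisy-OR, P(positive screen | causes) = 1 − (1−0.01)·∏(1−qᵢ) over the active causes.
For the numerator, keep only actual drug use=true terms: 0.995426*0.11 = 0.109497
The normalizing constant is 0.93466*0.89 + 0.995426*0.11 = 0.941344
Posterior = 0.109497 / 0.941344 ≈ 0.1163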